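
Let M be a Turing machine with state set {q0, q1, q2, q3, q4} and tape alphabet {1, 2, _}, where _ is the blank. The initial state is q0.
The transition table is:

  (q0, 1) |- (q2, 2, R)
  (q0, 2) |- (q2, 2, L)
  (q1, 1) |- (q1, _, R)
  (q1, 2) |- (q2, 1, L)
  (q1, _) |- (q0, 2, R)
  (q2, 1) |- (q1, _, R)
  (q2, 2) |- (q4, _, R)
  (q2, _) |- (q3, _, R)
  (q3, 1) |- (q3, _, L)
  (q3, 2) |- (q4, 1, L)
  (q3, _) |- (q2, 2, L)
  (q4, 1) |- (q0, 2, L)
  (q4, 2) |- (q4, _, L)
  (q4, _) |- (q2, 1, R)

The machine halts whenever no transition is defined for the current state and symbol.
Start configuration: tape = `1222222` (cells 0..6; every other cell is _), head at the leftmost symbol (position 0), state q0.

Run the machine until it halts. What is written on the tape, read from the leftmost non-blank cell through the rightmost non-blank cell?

q0 | [1]222222   read 1 → write 2, move R, go to q2
q2 | 2[2]22222   read 2 → write _, move R, go to q4
q4 | 2_[2]2222   read 2 → write _, move L, go to q4
q4 | 2[_]_2222   read _ → write 1, move R, go to q2
q2 | 21[_]2222   read _ → write _, move R, go to q3
q3 | 21_[2]222   read 2 → write 1, move L, go to q4
q4 | 21[_]1222   read _ → write 1, move R, go to q2
q2 | 211[1]222   read 1 → write _, move R, go to q1
q1 | 211_[2]22   read 2 → write 1, move L, go to q2
q2 | 211[_]122   read _ → write _, move R, go to q3
q3 | 211_[1]22   read 1 → write _, move L, go to q3
q3 | 211[_]_22   read _ → write 2, move L, go to q2
q2 | 21[1]2_22   read 1 → write _, move R, go to q1
q1 | 21_[2]_22   read 2 → write 1, move L, go to q2
q2 | 21[_]1_22   read _ → write _, move R, go to q3
q3 | 21_[1]_22   read 1 → write _, move L, go to q3
q3 | 21[_]__22   read _ → write 2, move L, go to q2
q2 | 2[1]2__22   read 1 → write _, move R, go to q1
q1 | 2_[2]__22   read 2 → write 1, move L, go to q2
q2 | 2[_]1__22   read _ → write _, move R, go to q3
q3 | 2_[1]__22   read 1 → write _, move L, go to q3
q3 | 2[_]___22   read _ → write 2, move L, go to q2
q2 | [2]2___22   read 2 → write _, move R, go to q4
q4 | _[2]___22   read 2 → write _, move L, go to q4
q4 | [_]____22   read _ → write 1, move R, go to q2
q2 | 1[_]___22   read _ → write _, move R, go to q3
q3 | 1_[_]__22   read _ → write 2, move L, go to q2
q2 | 1[_]2__22   read _ → write _, move R, go to q3
q3 | 1_[2]__22   read 2 → write 1, move L, go to q4
q4 | 1[_]1__22   read _ → write 1, move R, go to q2
q2 | 11[1]__22   read 1 → write _, move R, go to q1
q1 | 11_[_]_22   read _ → write 2, move R, go to q0
q0 | 11_2[_]22
The non-blank tape span at halt is 11_2_22.

11_2_22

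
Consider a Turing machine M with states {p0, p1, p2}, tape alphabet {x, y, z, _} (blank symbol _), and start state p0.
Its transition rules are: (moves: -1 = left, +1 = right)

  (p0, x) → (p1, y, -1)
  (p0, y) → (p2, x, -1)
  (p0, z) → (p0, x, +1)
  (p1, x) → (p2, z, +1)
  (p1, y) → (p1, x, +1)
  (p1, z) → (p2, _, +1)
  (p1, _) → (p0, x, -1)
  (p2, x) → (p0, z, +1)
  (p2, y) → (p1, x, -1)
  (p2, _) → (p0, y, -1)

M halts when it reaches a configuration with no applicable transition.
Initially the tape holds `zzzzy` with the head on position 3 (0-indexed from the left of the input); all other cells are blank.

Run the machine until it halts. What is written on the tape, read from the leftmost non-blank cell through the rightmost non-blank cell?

p0 | zzz[z]y   read z → write x, move +1, go to p0
p0 | zzzx[y]   read y → write x, move -1, go to p2
p2 | zzz[x]x   read x → write z, move +1, go to p0
p0 | zzzz[x]   read x → write y, move -1, go to p1
p1 | zzz[z]y   read z → write _, move +1, go to p2
p2 | zzz_[y]   read y → write x, move -1, go to p1
p1 | zzz[_]x   read _ → write x, move -1, go to p0
p0 | zz[z]xx   read z → write x, move +1, go to p0
p0 | zzx[x]x   read x → write y, move -1, go to p1
p1 | zz[x]yx   read x → write z, move +1, go to p2
p2 | zzz[y]x   read y → write x, move -1, go to p1
p1 | zz[z]xx   read z → write _, move +1, go to p2
p2 | zz_[x]x   read x → write z, move +1, go to p0
p0 | zz_z[x]   read x → write y, move -1, go to p1
p1 | zz_[z]y   read z → write _, move +1, go to p2
p2 | zz__[y]   read y → write x, move -1, go to p1
p1 | zz_[_]x   read _ → write x, move -1, go to p0
p0 | zz[_]xx
The non-blank tape span at halt is zz_xx.

zz_xx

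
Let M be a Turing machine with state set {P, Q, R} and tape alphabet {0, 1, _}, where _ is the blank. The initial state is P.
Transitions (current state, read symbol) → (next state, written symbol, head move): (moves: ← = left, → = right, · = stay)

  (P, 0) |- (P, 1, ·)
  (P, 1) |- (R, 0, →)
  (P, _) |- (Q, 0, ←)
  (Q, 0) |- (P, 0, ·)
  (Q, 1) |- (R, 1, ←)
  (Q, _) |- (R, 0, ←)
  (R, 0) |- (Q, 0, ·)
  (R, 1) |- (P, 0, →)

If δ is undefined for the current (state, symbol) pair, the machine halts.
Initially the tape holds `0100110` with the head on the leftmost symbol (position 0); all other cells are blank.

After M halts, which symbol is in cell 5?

0

P | [0]100110_   read 0 → write 1, move ·, go to P
P | [1]100110_   read 1 → write 0, move →, go to R
R | 0[1]00110_   read 1 → write 0, move →, go to P
P | 00[0]0110_   read 0 → write 1, move ·, go to P
P | 00[1]0110_   read 1 → write 0, move →, go to R
R | 000[0]110_   read 0 → write 0, move ·, go to Q
Q | 000[0]110_   read 0 → write 0, move ·, go to P
P | 000[0]110_   read 0 → write 1, move ·, go to P
P | 000[1]110_   read 1 → write 0, move →, go to R
R | 0000[1]10_   read 1 → write 0, move →, go to P
P | 00000[1]0_   read 1 → write 0, move →, go to R
R | 000000[0]_   read 0 → write 0, move ·, go to Q
Q | 000000[0]_   read 0 → write 0, move ·, go to P
P | 000000[0]_   read 0 → write 1, move ·, go to P
P | 000000[1]_   read 1 → write 0, move →, go to R
R | 0000000[_]
Cell 5 holds 0 when M halts.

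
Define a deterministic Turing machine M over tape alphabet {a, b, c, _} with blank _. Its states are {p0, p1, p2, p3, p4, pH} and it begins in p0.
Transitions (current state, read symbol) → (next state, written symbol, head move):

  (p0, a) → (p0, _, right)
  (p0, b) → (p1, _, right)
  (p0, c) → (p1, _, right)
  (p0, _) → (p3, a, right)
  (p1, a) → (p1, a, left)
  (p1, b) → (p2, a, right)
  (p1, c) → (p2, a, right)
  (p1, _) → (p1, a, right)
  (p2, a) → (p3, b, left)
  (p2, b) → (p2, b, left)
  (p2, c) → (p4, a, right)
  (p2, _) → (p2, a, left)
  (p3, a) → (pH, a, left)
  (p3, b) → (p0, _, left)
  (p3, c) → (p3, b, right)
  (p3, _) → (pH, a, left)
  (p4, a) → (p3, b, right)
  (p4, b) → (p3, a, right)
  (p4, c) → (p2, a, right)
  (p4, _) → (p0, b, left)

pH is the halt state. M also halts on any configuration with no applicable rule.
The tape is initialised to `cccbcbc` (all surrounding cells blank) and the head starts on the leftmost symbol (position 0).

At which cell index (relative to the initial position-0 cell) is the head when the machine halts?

p0 | [c]ccbcbc_   read c → write _, move right, go to p1
p1 | _[c]cbcbc_   read c → write a, move right, go to p2
p2 | _a[c]bcbc_   read c → write a, move right, go to p4
p4 | _aa[b]cbc_   read b → write a, move right, go to p3
p3 | _aaa[c]bc_   read c → write b, move right, go to p3
p3 | _aaab[b]c_   read b → write _, move left, go to p0
p0 | _aaa[b]_c_   read b → write _, move right, go to p1
p1 | _aaa_[_]c_   read _ → write a, move right, go to p1
p1 | _aaa_a[c]_   read c → write a, move right, go to p2
p2 | _aaa_aa[_]   read _ → write a, move left, go to p2
p2 | _aaa_a[a]a   read a → write b, move left, go to p3
p3 | _aaa_[a]ba   read a → write a, move left, go to pH
pH | _aaa[_]aba
At halt the head is at cell 4.

4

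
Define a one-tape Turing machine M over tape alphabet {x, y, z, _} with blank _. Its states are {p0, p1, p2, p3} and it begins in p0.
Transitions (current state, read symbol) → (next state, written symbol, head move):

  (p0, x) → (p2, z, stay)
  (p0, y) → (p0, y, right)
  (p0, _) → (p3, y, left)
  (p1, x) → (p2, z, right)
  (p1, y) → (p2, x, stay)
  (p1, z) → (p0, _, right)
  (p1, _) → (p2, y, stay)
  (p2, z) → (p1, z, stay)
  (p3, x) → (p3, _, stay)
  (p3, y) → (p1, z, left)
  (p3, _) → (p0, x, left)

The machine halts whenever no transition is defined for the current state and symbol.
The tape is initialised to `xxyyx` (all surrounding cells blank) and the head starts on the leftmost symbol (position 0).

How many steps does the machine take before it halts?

21

p0 | [x]xyyx__   read x → write z, move stay, go to p2
p2 | [z]xyyx__   read z → write z, move stay, go to p1
p1 | [z]xyyx__   read z → write _, move right, go to p0
p0 | _[x]yyx__   read x → write z, move stay, go to p2
p2 | _[z]yyx__   read z → write z, move stay, go to p1
p1 | _[z]yyx__   read z → write _, move right, go to p0
p0 | __[y]yx__   read y → write y, move right, go to p0
p0 | __y[y]x__   read y → write y, move right, go to p0
p0 | __yy[x]__   read x → write z, move stay, go to p2
p2 | __yy[z]__   read z → write z, move stay, go to p1
p1 | __yy[z]__   read z → write _, move right, go to p0
p0 | __yy_[_]_   read _ → write y, move left, go to p3
p3 | __yy[_]y_   read _ → write x, move left, go to p0
p0 | __y[y]xy_   read y → write y, move right, go to p0
p0 | __yy[x]y_   read x → write z, move stay, go to p2
p2 | __yy[z]y_   read z → write z, move stay, go to p1
p1 | __yy[z]y_   read z → write _, move right, go to p0
p0 | __yy_[y]_   read y → write y, move right, go to p0
p0 | __yy_y[_]   read _ → write y, move left, go to p3
p3 | __yy_[y]y   read y → write z, move left, go to p1
p1 | __yy[_]zy   read _ → write y, move stay, go to p2
p2 | __yy[y]zy
M halts after 21 transitions.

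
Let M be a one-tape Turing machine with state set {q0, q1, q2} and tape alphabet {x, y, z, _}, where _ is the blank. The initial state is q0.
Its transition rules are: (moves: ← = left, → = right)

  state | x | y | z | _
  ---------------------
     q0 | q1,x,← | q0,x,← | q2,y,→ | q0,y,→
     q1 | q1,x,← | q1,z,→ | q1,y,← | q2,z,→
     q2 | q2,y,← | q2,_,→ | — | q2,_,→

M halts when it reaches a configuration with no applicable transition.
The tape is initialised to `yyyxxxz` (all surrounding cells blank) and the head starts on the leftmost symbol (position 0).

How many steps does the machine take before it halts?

22

state=q0 head=0 tape=__[y]yyxxxz   (q0,y)→(q0,x,←)
state=q0 head=-1 tape=_[_]xyyxxxz   (q0,_)→(q0,y,→)
state=q0 head=0 tape=_y[x]yyxxxz   (q0,x)→(q1,x,←)
state=q1 head=-1 tape=_[y]xyyxxxz   (q1,y)→(q1,z,→)
state=q1 head=0 tape=_z[x]yyxxxz   (q1,x)→(q1,x,←)
state=q1 head=-1 tape=_[z]xyyxxxz   (q1,z)→(q1,y,←)
state=q1 head=-2 tape=[_]yxyyxxxz   (q1,_)→(q2,z,→)
state=q2 head=-1 tape=z[y]xyyxxxz   (q2,y)→(q2,_,→)
state=q2 head=0 tape=z_[x]yyxxxz   (q2,x)→(q2,y,←)
state=q2 head=-1 tape=z[_]yyyxxxz   (q2,_)→(q2,_,→)
state=q2 head=0 tape=z_[y]yyxxxz   (q2,y)→(q2,_,→)
state=q2 head=1 tape=z__[y]yxxxz   (q2,y)→(q2,_,→)
state=q2 head=2 tape=z___[y]xxxz   (q2,y)→(q2,_,→)
state=q2 head=3 tape=z____[x]xxz   (q2,x)→(q2,y,←)
state=q2 head=2 tape=z___[_]yxxz   (q2,_)→(q2,_,→)
state=q2 head=3 tape=z____[y]xxz   (q2,y)→(q2,_,→)
state=q2 head=4 tape=z_____[x]xz   (q2,x)→(q2,y,←)
state=q2 head=3 tape=z____[_]yxz   (q2,_)→(q2,_,→)
state=q2 head=4 tape=z_____[y]xz   (q2,y)→(q2,_,→)
state=q2 head=5 tape=z______[x]z   (q2,x)→(q2,y,←)
state=q2 head=4 tape=z_____[_]yz   (q2,_)→(q2,_,→)
state=q2 head=5 tape=z______[y]z   (q2,y)→(q2,_,→)
state=q2 head=6 tape=z_______[z]
M halts after 22 transitions.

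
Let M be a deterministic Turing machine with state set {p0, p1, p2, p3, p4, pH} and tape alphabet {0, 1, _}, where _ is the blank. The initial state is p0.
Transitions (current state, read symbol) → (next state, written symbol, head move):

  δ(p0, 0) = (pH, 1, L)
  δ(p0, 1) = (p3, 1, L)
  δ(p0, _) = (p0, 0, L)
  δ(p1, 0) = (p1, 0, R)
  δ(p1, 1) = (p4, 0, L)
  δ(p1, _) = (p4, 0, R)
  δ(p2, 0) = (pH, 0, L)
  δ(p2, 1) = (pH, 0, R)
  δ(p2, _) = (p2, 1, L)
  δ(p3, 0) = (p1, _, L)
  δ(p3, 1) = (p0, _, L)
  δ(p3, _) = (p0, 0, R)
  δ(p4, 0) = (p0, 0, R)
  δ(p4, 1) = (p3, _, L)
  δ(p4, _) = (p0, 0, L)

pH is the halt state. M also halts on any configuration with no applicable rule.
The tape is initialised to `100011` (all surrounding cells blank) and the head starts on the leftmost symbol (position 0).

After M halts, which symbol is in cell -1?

0

state=p0 head=0 tape=___[1]00011   (p0,1)→(p3,1,L)
state=p3 head=-1 tape=__[_]100011   (p3,_)→(p0,0,R)
state=p0 head=0 tape=__0[1]00011   (p0,1)→(p3,1,L)
state=p3 head=-1 tape=__[0]100011   (p3,0)→(p1,_,L)
state=p1 head=-2 tape=_[_]_100011   (p1,_)→(p4,0,R)
state=p4 head=-1 tape=_0[_]100011   (p4,_)→(p0,0,L)
state=p0 head=-2 tape=_[0]0100011   (p0,0)→(pH,1,L)
state=pH head=-3 tape=[_]10100011
Cell -1 holds 0 when M halts.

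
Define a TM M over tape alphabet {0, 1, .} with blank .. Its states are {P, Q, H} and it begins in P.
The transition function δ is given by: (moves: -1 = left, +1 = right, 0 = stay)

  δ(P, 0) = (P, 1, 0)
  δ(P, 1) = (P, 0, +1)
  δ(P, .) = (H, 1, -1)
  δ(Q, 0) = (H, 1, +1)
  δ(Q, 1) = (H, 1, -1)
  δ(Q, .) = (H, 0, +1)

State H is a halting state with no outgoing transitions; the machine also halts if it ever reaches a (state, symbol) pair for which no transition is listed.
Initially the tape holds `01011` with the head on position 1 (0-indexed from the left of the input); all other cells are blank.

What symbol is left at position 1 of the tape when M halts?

P | 0[1]011.   read 1 → write 0, move +1, go to P
P | 00[0]11.   read 0 → write 1, move 0, go to P
P | 00[1]11.   read 1 → write 0, move +1, go to P
P | 000[1]1.   read 1 → write 0, move +1, go to P
P | 0000[1].   read 1 → write 0, move +1, go to P
P | 00000[.]   read . → write 1, move -1, go to H
H | 0000[0]1
Cell 1 holds 0 when M halts.

0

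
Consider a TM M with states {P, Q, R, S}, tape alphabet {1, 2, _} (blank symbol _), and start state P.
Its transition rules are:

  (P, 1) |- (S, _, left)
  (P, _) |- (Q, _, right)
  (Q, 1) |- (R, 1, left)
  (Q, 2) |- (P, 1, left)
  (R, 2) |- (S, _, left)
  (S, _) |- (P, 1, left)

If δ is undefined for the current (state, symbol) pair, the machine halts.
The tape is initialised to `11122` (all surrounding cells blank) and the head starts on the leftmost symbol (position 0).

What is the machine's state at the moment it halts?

R

state=P head=0 tape=__[1]1122   (P,1)→(S,_,left)
state=S head=-1 tape=_[_]_1122   (S,_)→(P,1,left)
state=P head=-2 tape=[_]1_1122   (P,_)→(Q,_,right)
state=Q head=-1 tape=_[1]_1122   (Q,1)→(R,1,left)
state=R head=-2 tape=[_]1_1122
No transition is defined for (R, _); M halts in state R.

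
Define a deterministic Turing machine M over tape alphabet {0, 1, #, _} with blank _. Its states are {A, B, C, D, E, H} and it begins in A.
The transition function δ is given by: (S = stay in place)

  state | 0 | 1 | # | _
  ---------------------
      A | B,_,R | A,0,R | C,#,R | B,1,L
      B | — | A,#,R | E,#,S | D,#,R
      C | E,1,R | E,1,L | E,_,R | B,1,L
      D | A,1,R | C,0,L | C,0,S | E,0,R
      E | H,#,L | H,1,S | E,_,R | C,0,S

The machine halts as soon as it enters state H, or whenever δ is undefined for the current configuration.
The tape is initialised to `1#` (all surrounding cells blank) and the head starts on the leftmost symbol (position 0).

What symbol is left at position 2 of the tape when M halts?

A | [1]#_   read 1 → write 0, move R, go to A
A | 0[#]_   read # → write #, move R, go to C
C | 0#[_]   read _ → write 1, move L, go to B
B | 0[#]1   read # → write #, move S, go to E
E | 0[#]1   read # → write _, move R, go to E
E | 0_[1]   read 1 → write 1, move S, go to H
H | 0_[1]
Cell 2 holds 1 when M halts.

1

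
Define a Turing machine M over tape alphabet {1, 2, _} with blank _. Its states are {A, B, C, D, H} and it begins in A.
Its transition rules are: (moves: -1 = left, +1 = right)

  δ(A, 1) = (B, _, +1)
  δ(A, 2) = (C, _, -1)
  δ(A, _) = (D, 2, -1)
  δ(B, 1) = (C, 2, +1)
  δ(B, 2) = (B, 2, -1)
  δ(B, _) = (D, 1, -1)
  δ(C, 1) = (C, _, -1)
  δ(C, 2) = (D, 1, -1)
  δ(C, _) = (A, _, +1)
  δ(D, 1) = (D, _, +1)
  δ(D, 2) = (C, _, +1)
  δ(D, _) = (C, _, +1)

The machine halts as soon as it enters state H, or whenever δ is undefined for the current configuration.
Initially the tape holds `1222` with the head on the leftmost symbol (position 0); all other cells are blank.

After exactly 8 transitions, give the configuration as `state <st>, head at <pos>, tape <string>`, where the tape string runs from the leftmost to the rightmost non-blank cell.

state C, head at 0, tape 2222

A | _[1]222   read 1 → write _, move +1, go to B
B | __[2]22   read 2 → write 2, move -1, go to B
B | _[_]222   read _ → write 1, move -1, go to D
D | [_]1222   read _ → write _, move +1, go to C
C | _[1]222   read 1 → write _, move -1, go to C
C | [_]_222   read _ → write _, move +1, go to A
A | _[_]222   read _ → write 2, move -1, go to D
D | [_]2222   read _ → write _, move +1, go to C
C | _[2]222
After 8 steps: state C, head at 0, tape 2222.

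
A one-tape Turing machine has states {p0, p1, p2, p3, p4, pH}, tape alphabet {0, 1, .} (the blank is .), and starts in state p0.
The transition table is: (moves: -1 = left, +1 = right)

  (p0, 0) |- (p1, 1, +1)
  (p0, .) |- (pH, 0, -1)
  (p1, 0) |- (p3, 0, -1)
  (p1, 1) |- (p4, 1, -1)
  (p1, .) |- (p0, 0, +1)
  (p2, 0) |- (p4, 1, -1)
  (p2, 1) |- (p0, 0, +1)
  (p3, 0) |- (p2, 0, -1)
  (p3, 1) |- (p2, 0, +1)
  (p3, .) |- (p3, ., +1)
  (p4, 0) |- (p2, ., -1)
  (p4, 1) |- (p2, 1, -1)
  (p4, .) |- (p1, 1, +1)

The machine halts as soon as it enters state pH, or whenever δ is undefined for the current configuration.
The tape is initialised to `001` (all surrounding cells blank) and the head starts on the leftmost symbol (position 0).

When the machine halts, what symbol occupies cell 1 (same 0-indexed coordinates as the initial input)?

1

state=p0 head=0 tape=.[0]01   (p0,0)→(p1,1,+1)
state=p1 head=1 tape=.1[0]1   (p1,0)→(p3,0,-1)
state=p3 head=0 tape=.[1]01   (p3,1)→(p2,0,+1)
state=p2 head=1 tape=.0[0]1   (p2,0)→(p4,1,-1)
state=p4 head=0 tape=.[0]11   (p4,0)→(p2,.,-1)
state=p2 head=-1 tape=[.].11
Cell 1 holds 1 when M halts.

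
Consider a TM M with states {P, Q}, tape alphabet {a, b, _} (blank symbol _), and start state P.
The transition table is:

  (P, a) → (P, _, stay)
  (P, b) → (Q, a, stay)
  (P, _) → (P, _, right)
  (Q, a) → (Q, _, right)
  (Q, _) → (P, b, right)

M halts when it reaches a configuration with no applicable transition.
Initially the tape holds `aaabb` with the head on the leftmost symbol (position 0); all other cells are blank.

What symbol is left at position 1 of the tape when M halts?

P | [a]aabb   read a → write _, move stay, go to P
P | [_]aabb   read _ → write _, move right, go to P
P | _[a]abb   read a → write _, move stay, go to P
P | _[_]abb   read _ → write _, move right, go to P
P | __[a]bb   read a → write _, move stay, go to P
P | __[_]bb   read _ → write _, move right, go to P
P | ___[b]b   read b → write a, move stay, go to Q
Q | ___[a]b   read a → write _, move right, go to Q
Q | ____[b]
Cell 1 holds _ when M halts.

_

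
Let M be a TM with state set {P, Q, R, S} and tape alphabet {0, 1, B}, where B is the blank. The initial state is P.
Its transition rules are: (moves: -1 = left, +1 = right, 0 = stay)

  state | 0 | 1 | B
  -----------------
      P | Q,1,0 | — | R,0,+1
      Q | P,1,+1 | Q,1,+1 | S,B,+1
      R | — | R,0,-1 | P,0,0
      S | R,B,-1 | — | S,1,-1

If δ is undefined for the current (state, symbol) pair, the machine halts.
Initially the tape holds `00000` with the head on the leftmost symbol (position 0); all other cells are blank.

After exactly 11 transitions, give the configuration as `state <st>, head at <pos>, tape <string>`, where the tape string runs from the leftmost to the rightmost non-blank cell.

state S, head at 4, tape 1111111

state=P head=0 tape=[0]0000BB   (P,0)→(Q,1,0)
state=Q head=0 tape=[1]0000BB   (Q,1)→(Q,1,+1)
state=Q head=1 tape=1[0]000BB   (Q,0)→(P,1,+1)
state=P head=2 tape=11[0]00BB   (P,0)→(Q,1,0)
state=Q head=2 tape=11[1]00BB   (Q,1)→(Q,1,+1)
state=Q head=3 tape=111[0]0BB   (Q,0)→(P,1,+1)
state=P head=4 tape=1111[0]BB   (P,0)→(Q,1,0)
state=Q head=4 tape=1111[1]BB   (Q,1)→(Q,1,+1)
state=Q head=5 tape=11111[B]B   (Q,B)→(S,B,+1)
state=S head=6 tape=11111B[B]   (S,B)→(S,1,-1)
state=S head=5 tape=11111[B]1   (S,B)→(S,1,-1)
state=S head=4 tape=1111[1]11
After 11 steps: state S, head at 4, tape 1111111.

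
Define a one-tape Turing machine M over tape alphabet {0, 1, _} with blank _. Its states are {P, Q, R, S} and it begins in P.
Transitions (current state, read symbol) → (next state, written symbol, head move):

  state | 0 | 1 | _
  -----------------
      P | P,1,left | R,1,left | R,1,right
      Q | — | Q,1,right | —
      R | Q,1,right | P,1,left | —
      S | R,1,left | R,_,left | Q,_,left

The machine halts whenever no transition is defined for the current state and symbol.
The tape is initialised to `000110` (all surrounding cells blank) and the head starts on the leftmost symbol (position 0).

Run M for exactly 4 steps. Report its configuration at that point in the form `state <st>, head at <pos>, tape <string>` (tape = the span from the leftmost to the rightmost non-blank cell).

P | __[0]00110   read 0 → write 1, move left, go to P
P | _[_]100110   read _ → write 1, move right, go to R
R | _1[1]00110   read 1 → write 1, move left, go to P
P | _[1]100110   read 1 → write 1, move left, go to R
R | [_]1100110
After 4 steps: state R, head at -2, tape 1100110.

state R, head at -2, tape 1100110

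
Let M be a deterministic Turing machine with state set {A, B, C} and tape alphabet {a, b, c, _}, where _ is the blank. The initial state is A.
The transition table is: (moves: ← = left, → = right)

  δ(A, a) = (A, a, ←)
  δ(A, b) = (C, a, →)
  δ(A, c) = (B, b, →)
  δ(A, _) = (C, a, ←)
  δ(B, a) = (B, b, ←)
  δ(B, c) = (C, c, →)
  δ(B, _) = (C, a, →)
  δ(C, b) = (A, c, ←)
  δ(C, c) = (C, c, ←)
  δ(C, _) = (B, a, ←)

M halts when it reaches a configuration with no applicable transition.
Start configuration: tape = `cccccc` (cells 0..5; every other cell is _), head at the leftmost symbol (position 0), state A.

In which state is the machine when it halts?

state=A head=0 tape=___[c]ccccc   (A,c)→(B,b,→)
state=B head=1 tape=___b[c]cccc   (B,c)→(C,c,→)
state=C head=2 tape=___bc[c]ccc   (C,c)→(C,c,←)
state=C head=1 tape=___b[c]cccc   (C,c)→(C,c,←)
state=C head=0 tape=___[b]ccccc   (C,b)→(A,c,←)
state=A head=-1 tape=__[_]cccccc   (A,_)→(C,a,←)
state=C head=-2 tape=_[_]acccccc   (C,_)→(B,a,←)
state=B head=-3 tape=[_]aacccccc   (B,_)→(C,a,→)
state=C head=-2 tape=a[a]acccccc
No transition is defined for (C, a); M halts in state C.

C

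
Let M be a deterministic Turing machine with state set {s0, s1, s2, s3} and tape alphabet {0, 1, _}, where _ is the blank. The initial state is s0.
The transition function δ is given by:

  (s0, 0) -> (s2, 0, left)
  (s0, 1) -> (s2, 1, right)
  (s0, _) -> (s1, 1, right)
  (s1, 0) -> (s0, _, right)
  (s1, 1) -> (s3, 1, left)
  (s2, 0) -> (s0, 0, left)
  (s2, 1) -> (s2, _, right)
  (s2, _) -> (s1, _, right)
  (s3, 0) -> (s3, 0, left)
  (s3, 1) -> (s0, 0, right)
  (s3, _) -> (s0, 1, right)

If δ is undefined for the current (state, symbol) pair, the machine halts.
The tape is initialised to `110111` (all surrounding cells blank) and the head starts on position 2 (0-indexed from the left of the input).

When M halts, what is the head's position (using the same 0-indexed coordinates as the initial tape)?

7

state=s0 head=2 tape=11[0]111__   (s0,0)→(s2,0,left)
state=s2 head=1 tape=1[1]0111__   (s2,1)→(s2,_,right)
state=s2 head=2 tape=1_[0]111__   (s2,0)→(s0,0,left)
state=s0 head=1 tape=1[_]0111__   (s0,_)→(s1,1,right)
state=s1 head=2 tape=11[0]111__   (s1,0)→(s0,_,right)
state=s0 head=3 tape=11_[1]11__   (s0,1)→(s2,1,right)
state=s2 head=4 tape=11_1[1]1__   (s2,1)→(s2,_,right)
state=s2 head=5 tape=11_1_[1]__   (s2,1)→(s2,_,right)
state=s2 head=6 tape=11_1__[_]_   (s2,_)→(s1,_,right)
state=s1 head=7 tape=11_1___[_]
At halt the head is at cell 7.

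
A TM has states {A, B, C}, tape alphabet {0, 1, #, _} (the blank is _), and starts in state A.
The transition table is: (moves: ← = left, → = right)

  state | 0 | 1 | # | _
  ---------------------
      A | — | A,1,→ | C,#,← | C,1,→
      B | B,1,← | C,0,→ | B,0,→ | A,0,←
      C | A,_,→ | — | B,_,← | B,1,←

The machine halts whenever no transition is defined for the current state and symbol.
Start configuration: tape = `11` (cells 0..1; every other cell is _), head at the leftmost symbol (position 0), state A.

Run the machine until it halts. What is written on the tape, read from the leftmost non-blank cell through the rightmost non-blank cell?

1101

state=A head=0 tape=[1]1__   (A,1)→(A,1,→)
state=A head=1 tape=1[1]__   (A,1)→(A,1,→)
state=A head=2 tape=11[_]_   (A,_)→(C,1,→)
state=C head=3 tape=111[_]   (C,_)→(B,1,←)
state=B head=2 tape=11[1]1   (B,1)→(C,0,→)
state=C head=3 tape=110[1]
The non-blank tape span at halt is 1101.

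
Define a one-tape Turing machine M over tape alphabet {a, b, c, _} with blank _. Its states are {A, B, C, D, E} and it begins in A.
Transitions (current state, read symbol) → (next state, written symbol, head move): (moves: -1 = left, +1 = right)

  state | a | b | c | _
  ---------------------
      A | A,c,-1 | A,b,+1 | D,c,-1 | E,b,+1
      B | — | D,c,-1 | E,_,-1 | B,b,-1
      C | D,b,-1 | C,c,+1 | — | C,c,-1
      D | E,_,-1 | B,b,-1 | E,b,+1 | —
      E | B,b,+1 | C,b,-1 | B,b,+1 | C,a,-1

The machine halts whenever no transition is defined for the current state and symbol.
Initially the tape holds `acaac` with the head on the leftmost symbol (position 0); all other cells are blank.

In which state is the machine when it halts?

C

A | _[a]caac   read a → write c, move -1, go to A
A | [_]ccaac   read _ → write b, move +1, go to E
E | b[c]caac   read c → write b, move +1, go to B
B | bb[c]aac   read c → write _, move -1, go to E
E | b[b]_aac   read b → write b, move -1, go to C
C | [b]b_aac   read b → write c, move +1, go to C
C | c[b]_aac   read b → write c, move +1, go to C
C | cc[_]aac   read _ → write c, move -1, go to C
C | c[c]caac
No transition is defined for (C, c); M halts in state C.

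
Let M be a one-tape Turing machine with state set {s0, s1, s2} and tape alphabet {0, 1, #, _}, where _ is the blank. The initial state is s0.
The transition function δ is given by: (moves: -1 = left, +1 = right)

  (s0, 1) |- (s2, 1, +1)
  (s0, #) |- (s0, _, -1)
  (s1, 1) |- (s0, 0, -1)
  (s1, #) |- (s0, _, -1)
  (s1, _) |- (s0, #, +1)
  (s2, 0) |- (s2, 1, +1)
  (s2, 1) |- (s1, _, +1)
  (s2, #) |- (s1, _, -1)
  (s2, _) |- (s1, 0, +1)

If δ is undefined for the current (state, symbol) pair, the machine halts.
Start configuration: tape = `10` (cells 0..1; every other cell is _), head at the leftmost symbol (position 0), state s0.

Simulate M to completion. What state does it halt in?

s0 | [1]0___   read 1 → write 1, move +1, go to s2
s2 | 1[0]___   read 0 → write 1, move +1, go to s2
s2 | 11[_]__   read _ → write 0, move +1, go to s1
s1 | 110[_]_   read _ → write #, move +1, go to s0
s0 | 110#[_]
No transition is defined for (s0, _); M halts in state s0.

s0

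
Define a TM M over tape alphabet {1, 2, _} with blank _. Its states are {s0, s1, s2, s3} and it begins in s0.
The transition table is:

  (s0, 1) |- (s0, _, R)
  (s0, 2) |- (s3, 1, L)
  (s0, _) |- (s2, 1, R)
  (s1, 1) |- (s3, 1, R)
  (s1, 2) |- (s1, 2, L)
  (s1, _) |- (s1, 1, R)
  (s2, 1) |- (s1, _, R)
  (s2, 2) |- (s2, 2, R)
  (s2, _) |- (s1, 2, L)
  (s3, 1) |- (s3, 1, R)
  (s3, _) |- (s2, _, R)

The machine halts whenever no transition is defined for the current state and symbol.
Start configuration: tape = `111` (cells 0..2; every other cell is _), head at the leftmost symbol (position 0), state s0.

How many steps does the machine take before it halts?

6

s0 | [1]11__   read 1 → write _, move R, go to s0
s0 | _[1]1__   read 1 → write _, move R, go to s0
s0 | __[1]__   read 1 → write _, move R, go to s0
s0 | ___[_]_   read _ → write 1, move R, go to s2
s2 | ___1[_]   read _ → write 2, move L, go to s1
s1 | ___[1]2   read 1 → write 1, move R, go to s3
s3 | ___1[2]
M halts after 6 transitions.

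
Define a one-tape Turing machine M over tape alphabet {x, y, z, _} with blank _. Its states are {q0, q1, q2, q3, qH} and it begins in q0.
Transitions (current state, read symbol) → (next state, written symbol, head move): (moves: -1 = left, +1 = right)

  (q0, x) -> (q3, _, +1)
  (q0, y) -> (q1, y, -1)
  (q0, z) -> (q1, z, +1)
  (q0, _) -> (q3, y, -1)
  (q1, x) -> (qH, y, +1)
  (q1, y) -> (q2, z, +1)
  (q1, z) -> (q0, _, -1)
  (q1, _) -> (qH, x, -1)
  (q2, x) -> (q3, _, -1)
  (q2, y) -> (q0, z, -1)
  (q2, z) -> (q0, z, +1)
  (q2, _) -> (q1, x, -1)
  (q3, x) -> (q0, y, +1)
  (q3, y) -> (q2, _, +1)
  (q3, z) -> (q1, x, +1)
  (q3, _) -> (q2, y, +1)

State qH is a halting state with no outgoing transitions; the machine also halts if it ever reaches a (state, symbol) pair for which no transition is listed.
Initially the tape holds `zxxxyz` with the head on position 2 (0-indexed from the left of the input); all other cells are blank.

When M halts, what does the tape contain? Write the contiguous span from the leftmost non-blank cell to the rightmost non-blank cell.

state=q0 head=2 tape=zx[x]xyz   (q0,x)→(q3,_,+1)
state=q3 head=3 tape=zx_[x]yz   (q3,x)→(q0,y,+1)
state=q0 head=4 tape=zx_y[y]z   (q0,y)→(q1,y,-1)
state=q1 head=3 tape=zx_[y]yz   (q1,y)→(q2,z,+1)
state=q2 head=4 tape=zx_z[y]z   (q2,y)→(q0,z,-1)
state=q0 head=3 tape=zx_[z]zz   (q0,z)→(q1,z,+1)
state=q1 head=4 tape=zx_z[z]z   (q1,z)→(q0,_,-1)
state=q0 head=3 tape=zx_[z]_z   (q0,z)→(q1,z,+1)
state=q1 head=4 tape=zx_z[_]z   (q1,_)→(qH,x,-1)
state=qH head=3 tape=zx_[z]xz
The non-blank tape span at halt is zx_zxz.

zx_zxz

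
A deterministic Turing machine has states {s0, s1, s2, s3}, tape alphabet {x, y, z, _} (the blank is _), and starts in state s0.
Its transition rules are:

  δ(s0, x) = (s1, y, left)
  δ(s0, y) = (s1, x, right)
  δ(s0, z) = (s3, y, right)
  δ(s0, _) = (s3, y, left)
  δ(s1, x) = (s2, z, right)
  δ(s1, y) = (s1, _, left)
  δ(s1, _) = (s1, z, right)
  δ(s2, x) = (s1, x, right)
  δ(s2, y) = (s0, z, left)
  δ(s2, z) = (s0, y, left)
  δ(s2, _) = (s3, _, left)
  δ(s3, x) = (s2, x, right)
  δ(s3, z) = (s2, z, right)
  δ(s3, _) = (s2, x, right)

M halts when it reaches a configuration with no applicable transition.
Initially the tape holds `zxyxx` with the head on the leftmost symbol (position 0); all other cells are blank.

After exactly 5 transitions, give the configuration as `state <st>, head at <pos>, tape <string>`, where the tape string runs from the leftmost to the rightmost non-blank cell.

state s1, head at -1, tape yzxx

s0 | _[z]xyxx   read z → write y, move right, go to s3
s3 | _y[x]yxx   read x → write x, move right, go to s2
s2 | _yx[y]xx   read y → write z, move left, go to s0
s0 | _y[x]zxx   read x → write y, move left, go to s1
s1 | _[y]yzxx   read y → write _, move left, go to s1
s1 | [_]_yzxx
After 5 steps: state s1, head at -1, tape yzxx.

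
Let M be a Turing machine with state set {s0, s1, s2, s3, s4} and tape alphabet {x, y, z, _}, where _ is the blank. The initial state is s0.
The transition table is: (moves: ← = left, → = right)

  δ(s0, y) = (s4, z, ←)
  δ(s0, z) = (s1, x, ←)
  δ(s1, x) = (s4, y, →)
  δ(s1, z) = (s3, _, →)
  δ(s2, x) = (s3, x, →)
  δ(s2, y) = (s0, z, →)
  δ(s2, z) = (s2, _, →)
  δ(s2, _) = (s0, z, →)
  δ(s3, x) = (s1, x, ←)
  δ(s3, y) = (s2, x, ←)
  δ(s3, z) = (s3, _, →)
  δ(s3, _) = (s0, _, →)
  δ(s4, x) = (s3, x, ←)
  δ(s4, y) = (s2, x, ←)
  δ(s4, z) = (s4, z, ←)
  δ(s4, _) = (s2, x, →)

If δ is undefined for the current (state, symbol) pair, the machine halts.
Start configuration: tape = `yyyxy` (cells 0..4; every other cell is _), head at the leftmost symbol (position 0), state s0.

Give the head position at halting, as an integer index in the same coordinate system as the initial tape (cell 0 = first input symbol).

state=s0 head=0 tape=_[y]yyxy   (s0,y)→(s4,z,←)
state=s4 head=-1 tape=[_]zyyxy   (s4,_)→(s2,x,→)
state=s2 head=0 tape=x[z]yyxy   (s2,z)→(s2,_,→)
state=s2 head=1 tape=x_[y]yxy   (s2,y)→(s0,z,→)
state=s0 head=2 tape=x_z[y]xy   (s0,y)→(s4,z,←)
state=s4 head=1 tape=x_[z]zxy   (s4,z)→(s4,z,←)
state=s4 head=0 tape=x[_]zzxy   (s4,_)→(s2,x,→)
state=s2 head=1 tape=xx[z]zxy   (s2,z)→(s2,_,→)
state=s2 head=2 tape=xx_[z]xy   (s2,z)→(s2,_,→)
state=s2 head=3 tape=xx__[x]y   (s2,x)→(s3,x,→)
state=s3 head=4 tape=xx__x[y]   (s3,y)→(s2,x,←)
state=s2 head=3 tape=xx__[x]x   (s2,x)→(s3,x,→)
state=s3 head=4 tape=xx__x[x]   (s3,x)→(s1,x,←)
state=s1 head=3 tape=xx__[x]x   (s1,x)→(s4,y,→)
state=s4 head=4 tape=xx__y[x]   (s4,x)→(s3,x,←)
state=s3 head=3 tape=xx__[y]x   (s3,y)→(s2,x,←)
state=s2 head=2 tape=xx_[_]xx   (s2,_)→(s0,z,→)
state=s0 head=3 tape=xx_z[x]x
At halt the head is at cell 3.

3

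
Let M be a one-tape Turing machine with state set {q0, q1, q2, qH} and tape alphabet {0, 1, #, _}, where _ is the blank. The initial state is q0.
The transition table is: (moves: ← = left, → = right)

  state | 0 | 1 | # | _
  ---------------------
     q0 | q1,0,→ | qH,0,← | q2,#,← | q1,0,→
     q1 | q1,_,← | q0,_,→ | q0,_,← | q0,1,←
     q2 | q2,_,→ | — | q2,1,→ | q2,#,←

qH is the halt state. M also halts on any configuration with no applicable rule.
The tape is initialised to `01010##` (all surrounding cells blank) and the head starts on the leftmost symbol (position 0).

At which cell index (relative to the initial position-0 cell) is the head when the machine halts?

q0 | [0]1010##_   read 0 → write 0, move →, go to q1
q1 | 0[1]010##_   read 1 → write _, move →, go to q0
q0 | 0_[0]10##_   read 0 → write 0, move →, go to q1
q1 | 0_0[1]0##_   read 1 → write _, move →, go to q0
q0 | 0_0_[0]##_   read 0 → write 0, move →, go to q1
q1 | 0_0_0[#]#_   read # → write _, move ←, go to q0
q0 | 0_0_[0]_#_   read 0 → write 0, move →, go to q1
q1 | 0_0_0[_]#_   read _ → write 1, move ←, go to q0
q0 | 0_0_[0]1#_   read 0 → write 0, move →, go to q1
q1 | 0_0_0[1]#_   read 1 → write _, move →, go to q0
q0 | 0_0_0_[#]_   read # → write #, move ←, go to q2
q2 | 0_0_0[_]#_   read _ → write #, move ←, go to q2
q2 | 0_0_[0]##_   read 0 → write _, move →, go to q2
q2 | 0_0__[#]#_   read # → write 1, move →, go to q2
q2 | 0_0__1[#]_   read # → write 1, move →, go to q2
q2 | 0_0__11[_]   read _ → write #, move ←, go to q2
q2 | 0_0__1[1]#
At halt the head is at cell 6.

6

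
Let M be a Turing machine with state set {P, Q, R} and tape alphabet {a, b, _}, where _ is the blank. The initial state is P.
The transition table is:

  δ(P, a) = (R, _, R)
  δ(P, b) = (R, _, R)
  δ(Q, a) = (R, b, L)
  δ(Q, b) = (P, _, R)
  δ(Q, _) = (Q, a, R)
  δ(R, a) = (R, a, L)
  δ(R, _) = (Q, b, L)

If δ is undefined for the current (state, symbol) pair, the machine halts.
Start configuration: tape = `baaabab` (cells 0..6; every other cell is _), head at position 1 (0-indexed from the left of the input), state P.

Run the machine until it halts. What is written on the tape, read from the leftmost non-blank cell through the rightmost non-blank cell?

aa__bab

P | b[a]aabab   read a → write _, move R, go to R
R | b_[a]abab   read a → write a, move L, go to R
R | b[_]aabab   read _ → write b, move L, go to Q
Q | [b]baabab   read b → write _, move R, go to P
P | _[b]aabab   read b → write _, move R, go to R
R | __[a]abab   read a → write a, move L, go to R
R | _[_]aabab   read _ → write b, move L, go to Q
Q | [_]baabab   read _ → write a, move R, go to Q
Q | a[b]aabab   read b → write _, move R, go to P
P | a_[a]abab   read a → write _, move R, go to R
R | a__[a]bab   read a → write a, move L, go to R
R | a_[_]abab   read _ → write b, move L, go to Q
Q | a[_]babab   read _ → write a, move R, go to Q
Q | aa[b]abab   read b → write _, move R, go to P
P | aa_[a]bab   read a → write _, move R, go to R
R | aa__[b]ab
The non-blank tape span at halt is aa__bab.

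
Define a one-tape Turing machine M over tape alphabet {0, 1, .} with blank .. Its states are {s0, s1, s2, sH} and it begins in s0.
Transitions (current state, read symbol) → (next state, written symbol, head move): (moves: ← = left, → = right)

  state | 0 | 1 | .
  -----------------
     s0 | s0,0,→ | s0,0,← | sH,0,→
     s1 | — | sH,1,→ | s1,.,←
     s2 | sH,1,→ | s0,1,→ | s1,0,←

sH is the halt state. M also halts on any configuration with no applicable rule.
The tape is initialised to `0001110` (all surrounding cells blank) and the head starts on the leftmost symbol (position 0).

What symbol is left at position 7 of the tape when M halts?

0

state=s0 head=0 tape=[0]001110..   (s0,0)→(s0,0,→)
state=s0 head=1 tape=0[0]01110..   (s0,0)→(s0,0,→)
state=s0 head=2 tape=00[0]1110..   (s0,0)→(s0,0,→)
state=s0 head=3 tape=000[1]110..   (s0,1)→(s0,0,←)
state=s0 head=2 tape=00[0]0110..   (s0,0)→(s0,0,→)
state=s0 head=3 tape=000[0]110..   (s0,0)→(s0,0,→)
state=s0 head=4 tape=0000[1]10..   (s0,1)→(s0,0,←)
state=s0 head=3 tape=000[0]010..   (s0,0)→(s0,0,→)
state=s0 head=4 tape=0000[0]10..   (s0,0)→(s0,0,→)
state=s0 head=5 tape=00000[1]0..   (s0,1)→(s0,0,←)
state=s0 head=4 tape=0000[0]00..   (s0,0)→(s0,0,→)
state=s0 head=5 tape=00000[0]0..   (s0,0)→(s0,0,→)
state=s0 head=6 tape=000000[0]..   (s0,0)→(s0,0,→)
state=s0 head=7 tape=0000000[.].   (s0,.)→(sH,0,→)
state=sH head=8 tape=00000000[.]
Cell 7 holds 0 when M halts.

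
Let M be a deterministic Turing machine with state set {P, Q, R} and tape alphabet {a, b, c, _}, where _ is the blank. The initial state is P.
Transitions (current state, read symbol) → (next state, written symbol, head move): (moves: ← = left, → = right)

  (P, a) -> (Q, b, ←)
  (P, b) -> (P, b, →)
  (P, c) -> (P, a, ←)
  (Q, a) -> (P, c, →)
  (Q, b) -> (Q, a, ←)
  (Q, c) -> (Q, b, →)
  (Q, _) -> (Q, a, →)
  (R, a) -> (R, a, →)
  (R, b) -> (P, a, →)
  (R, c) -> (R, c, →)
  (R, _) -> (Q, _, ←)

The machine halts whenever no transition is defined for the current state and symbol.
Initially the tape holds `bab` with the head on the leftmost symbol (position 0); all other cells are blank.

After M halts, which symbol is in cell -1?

a

P | _[b]ab_   read b → write b, move →, go to P
P | _b[a]b_   read a → write b, move ←, go to Q
Q | _[b]bb_   read b → write a, move ←, go to Q
Q | [_]abb_   read _ → write a, move →, go to Q
Q | a[a]bb_   read a → write c, move →, go to P
P | ac[b]b_   read b → write b, move →, go to P
P | acb[b]_   read b → write b, move →, go to P
P | acbb[_]
Cell -1 holds a when M halts.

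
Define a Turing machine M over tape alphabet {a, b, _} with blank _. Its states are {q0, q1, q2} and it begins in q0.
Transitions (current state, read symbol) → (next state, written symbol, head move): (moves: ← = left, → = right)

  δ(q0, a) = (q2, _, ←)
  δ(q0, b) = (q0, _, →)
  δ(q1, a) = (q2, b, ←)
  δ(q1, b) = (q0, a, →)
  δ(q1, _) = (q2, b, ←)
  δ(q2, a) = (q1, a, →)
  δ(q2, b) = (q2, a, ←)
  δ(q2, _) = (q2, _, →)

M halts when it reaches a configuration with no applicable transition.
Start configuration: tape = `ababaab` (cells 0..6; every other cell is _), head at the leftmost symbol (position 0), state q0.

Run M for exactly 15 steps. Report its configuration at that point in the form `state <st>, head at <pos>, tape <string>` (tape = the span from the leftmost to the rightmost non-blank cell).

state q0, head at 7, tape aa__aa

q0 | _[a]babaab_   read a → write _, move ←, go to q2
q2 | [_]_babaab_   read _ → write _, move →, go to q2
q2 | _[_]babaab_   read _ → write _, move →, go to q2
q2 | __[b]abaab_   read b → write a, move ←, go to q2
q2 | _[_]aabaab_   read _ → write _, move →, go to q2
q2 | __[a]abaab_   read a → write a, move →, go to q1
q1 | __a[a]baab_   read a → write b, move ←, go to q2
q2 | __[a]bbaab_   read a → write a, move →, go to q1
q1 | __a[b]baab_   read b → write a, move →, go to q0
q0 | __aa[b]aab_   read b → write _, move →, go to q0
q0 | __aa_[a]ab_   read a → write _, move ←, go to q2
q2 | __aa[_]_ab_   read _ → write _, move →, go to q2
q2 | __aa_[_]ab_   read _ → write _, move →, go to q2
q2 | __aa__[a]b_   read a → write a, move →, go to q1
q1 | __aa__a[b]_   read b → write a, move →, go to q0
q0 | __aa__aa[_]
After 15 steps: state q0, head at 7, tape aa__aa.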